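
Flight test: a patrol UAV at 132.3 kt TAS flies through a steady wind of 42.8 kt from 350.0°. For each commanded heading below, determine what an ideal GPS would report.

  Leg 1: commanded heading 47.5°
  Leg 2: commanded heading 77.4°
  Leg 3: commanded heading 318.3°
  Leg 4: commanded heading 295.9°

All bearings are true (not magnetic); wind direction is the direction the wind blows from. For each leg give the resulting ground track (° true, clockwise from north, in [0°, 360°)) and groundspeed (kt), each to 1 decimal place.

Leg 1: track=65.8°, groundspeed=115.1 kt
Leg 2: track=95.6°, groundspeed=137.2 kt
Leg 3: track=305.1°, groundspeed=98.5 kt
Leg 4: track=278.0°, groundspeed=112.7 kt

Leg 1: heading 47.5°; drift +18.3° → track 65.8°, groundspeed 115.1 kt
Leg 2: heading 77.4°; drift +18.2° → track 95.6°, groundspeed 137.2 kt
Leg 3: heading 318.3°; drift -13.2° → track 305.1°, groundspeed 98.5 kt
Leg 4: heading 295.9°; drift -17.9° → track 278.0°, groundspeed 112.7 kt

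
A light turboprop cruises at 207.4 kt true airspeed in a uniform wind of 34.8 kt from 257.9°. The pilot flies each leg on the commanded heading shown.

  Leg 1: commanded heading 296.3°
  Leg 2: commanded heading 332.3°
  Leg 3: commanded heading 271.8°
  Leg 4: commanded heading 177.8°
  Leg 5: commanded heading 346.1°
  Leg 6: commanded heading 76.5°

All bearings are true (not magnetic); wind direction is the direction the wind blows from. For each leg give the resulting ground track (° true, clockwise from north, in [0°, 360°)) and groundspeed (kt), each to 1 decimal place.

Leg 1: heading 296.3°; drift +6.8° → track 303.1°, groundspeed 181.4 kt
Leg 2: heading 332.3°; drift +9.6° → track 341.9°, groundspeed 200.9 kt
Leg 3: heading 271.8°; drift +2.8° → track 274.6°, groundspeed 173.8 kt
Leg 4: heading 177.8°; drift -9.7° → track 168.1°, groundspeed 204.3 kt
Leg 5: heading 346.1°; drift +9.6° → track 355.7°, groundspeed 209.2 kt
Leg 6: heading 76.5°; drift +0.2° → track 76.7°, groundspeed 242.2 kt

Leg 1: track=303.1°, groundspeed=181.4 kt
Leg 2: track=341.9°, groundspeed=200.9 kt
Leg 3: track=274.6°, groundspeed=173.8 kt
Leg 4: track=168.1°, groundspeed=204.3 kt
Leg 5: track=355.7°, groundspeed=209.2 kt
Leg 6: track=76.7°, groundspeed=242.2 kt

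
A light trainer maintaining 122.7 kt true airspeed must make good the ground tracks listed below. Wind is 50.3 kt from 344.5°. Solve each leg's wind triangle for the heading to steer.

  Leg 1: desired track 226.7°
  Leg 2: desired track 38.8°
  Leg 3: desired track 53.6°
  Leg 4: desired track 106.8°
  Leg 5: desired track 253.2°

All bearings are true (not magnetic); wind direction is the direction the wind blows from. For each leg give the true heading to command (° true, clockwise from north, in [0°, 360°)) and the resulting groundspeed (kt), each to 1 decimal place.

Leg 1: desired track 226.7°; wind correction +21.3° → command heading 248.0°, groundspeed 137.8 kt
Leg 2: desired track 38.8°; wind correction -19.4° → command heading 19.4°, groundspeed 86.3 kt
Leg 3: desired track 53.6°; wind correction -22.5° → command heading 31.1°, groundspeed 95.4 kt
Leg 4: desired track 106.8°; wind correction -20.3° → command heading 86.5°, groundspeed 142.0 kt
Leg 5: desired track 253.2°; wind correction +24.2° → command heading 277.4°, groundspeed 113.1 kt

Leg 1: heading=248.0°, groundspeed=137.8 kt
Leg 2: heading=19.4°, groundspeed=86.3 kt
Leg 3: heading=31.1°, groundspeed=95.4 kt
Leg 4: heading=86.5°, groundspeed=142.0 kt
Leg 5: heading=277.4°, groundspeed=113.1 kt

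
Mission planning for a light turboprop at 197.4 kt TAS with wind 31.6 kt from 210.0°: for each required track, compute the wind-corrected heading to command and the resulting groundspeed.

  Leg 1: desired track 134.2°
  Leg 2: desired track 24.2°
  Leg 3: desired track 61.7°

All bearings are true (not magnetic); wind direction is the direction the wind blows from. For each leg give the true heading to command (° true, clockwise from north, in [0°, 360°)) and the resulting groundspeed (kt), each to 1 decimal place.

Leg 1: heading=143.1°, groundspeed=187.3 kt
Leg 2: heading=23.3°, groundspeed=228.8 kt
Leg 3: heading=66.5°, groundspeed=223.6 kt

Leg 1: desired track 134.2°; wind correction +8.9° → command heading 143.1°, groundspeed 187.3 kt
Leg 2: desired track 24.2°; wind correction -0.9° → command heading 23.3°, groundspeed 228.8 kt
Leg 3: desired track 61.7°; wind correction +4.8° → command heading 66.5°, groundspeed 223.6 kt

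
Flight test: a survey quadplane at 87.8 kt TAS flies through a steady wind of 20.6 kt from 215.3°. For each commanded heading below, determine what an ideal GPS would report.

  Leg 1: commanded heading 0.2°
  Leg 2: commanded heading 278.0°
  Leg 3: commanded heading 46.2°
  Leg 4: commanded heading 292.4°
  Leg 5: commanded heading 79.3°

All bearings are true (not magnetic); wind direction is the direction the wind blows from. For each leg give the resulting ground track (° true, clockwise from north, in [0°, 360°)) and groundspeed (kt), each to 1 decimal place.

Leg 1: track=6.7°, groundspeed=105.3 kt
Leg 2: track=291.2°, groundspeed=80.5 kt
Leg 3: track=44.1°, groundspeed=108.1 kt
Leg 4: track=306.0°, groundspeed=85.6 kt
Leg 5: track=71.4°, groundspeed=103.6 kt

Leg 1: heading 0.2°; drift +6.5° → track 6.7°, groundspeed 105.3 kt
Leg 2: heading 278.0°; drift +13.2° → track 291.2°, groundspeed 80.5 kt
Leg 3: heading 46.2°; drift -2.1° → track 44.1°, groundspeed 108.1 kt
Leg 4: heading 292.4°; drift +13.6° → track 306.0°, groundspeed 85.6 kt
Leg 5: heading 79.3°; drift -7.9° → track 71.4°, groundspeed 103.6 kt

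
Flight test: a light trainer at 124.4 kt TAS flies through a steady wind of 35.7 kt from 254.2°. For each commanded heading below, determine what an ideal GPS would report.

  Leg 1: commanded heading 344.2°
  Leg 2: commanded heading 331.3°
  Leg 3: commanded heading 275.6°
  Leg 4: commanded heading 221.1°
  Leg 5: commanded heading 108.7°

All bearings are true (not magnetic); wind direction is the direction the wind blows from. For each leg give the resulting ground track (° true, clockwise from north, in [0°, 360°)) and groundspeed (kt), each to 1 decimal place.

Leg 1: track=0.2°, groundspeed=129.4 kt
Leg 2: track=347.9°, groundspeed=121.5 kt
Leg 3: track=283.7°, groundspeed=92.1 kt
Leg 4: track=209.4°, groundspeed=96.5 kt
Leg 5: track=101.2°, groundspeed=155.1 kt

Leg 1: heading 344.2°; drift +16.0° → track 0.2°, groundspeed 129.4 kt
Leg 2: heading 331.3°; drift +16.6° → track 347.9°, groundspeed 121.5 kt
Leg 3: heading 275.6°; drift +8.1° → track 283.7°, groundspeed 92.1 kt
Leg 4: heading 221.1°; drift -11.7° → track 209.4°, groundspeed 96.5 kt
Leg 5: heading 108.7°; drift -7.5° → track 101.2°, groundspeed 155.1 kt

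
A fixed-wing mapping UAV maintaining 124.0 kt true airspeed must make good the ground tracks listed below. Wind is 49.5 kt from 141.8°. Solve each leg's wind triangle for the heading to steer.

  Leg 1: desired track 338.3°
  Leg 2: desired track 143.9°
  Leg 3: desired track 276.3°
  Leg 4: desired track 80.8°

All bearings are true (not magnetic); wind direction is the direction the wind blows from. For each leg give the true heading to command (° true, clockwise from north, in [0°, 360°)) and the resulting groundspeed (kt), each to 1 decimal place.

Leg 1: desired track 338.3°; wind correction +6.5° → command heading 344.8°, groundspeed 170.7 kt
Leg 2: desired track 143.9°; wind correction -0.8° → command heading 143.1°, groundspeed 74.5 kt
Leg 3: desired track 276.3°; wind correction -16.5° → command heading 259.8°, groundspeed 153.6 kt
Leg 4: desired track 80.8°; wind correction +20.4° → command heading 101.2°, groundspeed 92.2 kt

Leg 1: heading=344.8°, groundspeed=170.7 kt
Leg 2: heading=143.1°, groundspeed=74.5 kt
Leg 3: heading=259.8°, groundspeed=153.6 kt
Leg 4: heading=101.2°, groundspeed=92.2 kt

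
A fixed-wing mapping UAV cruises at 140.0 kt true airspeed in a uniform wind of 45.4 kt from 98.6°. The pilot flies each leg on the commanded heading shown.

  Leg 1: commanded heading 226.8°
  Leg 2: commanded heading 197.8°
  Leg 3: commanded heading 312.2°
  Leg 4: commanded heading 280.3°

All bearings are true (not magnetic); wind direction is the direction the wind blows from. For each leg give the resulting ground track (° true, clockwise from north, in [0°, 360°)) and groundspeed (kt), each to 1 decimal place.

Leg 1: heading 226.8°; drift +12.0° → track 238.8°, groundspeed 171.8 kt
Leg 2: heading 197.8°; drift +16.9° → track 214.7°, groundspeed 153.9 kt
Leg 3: heading 312.2°; drift -8.0° → track 304.2°, groundspeed 179.6 kt
Leg 4: heading 280.3°; drift -0.4° → track 279.9°, groundspeed 185.4 kt

Leg 1: track=238.8°, groundspeed=171.8 kt
Leg 2: track=214.7°, groundspeed=153.9 kt
Leg 3: track=304.2°, groundspeed=179.6 kt
Leg 4: track=279.9°, groundspeed=185.4 kt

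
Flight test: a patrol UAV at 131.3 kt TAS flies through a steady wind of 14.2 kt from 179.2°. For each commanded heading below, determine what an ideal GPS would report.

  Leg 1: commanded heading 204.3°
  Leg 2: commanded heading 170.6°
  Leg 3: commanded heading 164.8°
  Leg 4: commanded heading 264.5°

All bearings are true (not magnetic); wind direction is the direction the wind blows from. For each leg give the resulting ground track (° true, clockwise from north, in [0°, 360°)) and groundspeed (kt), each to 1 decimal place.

Leg 1: track=207.2°, groundspeed=118.6 kt
Leg 2: track=169.6°, groundspeed=117.3 kt
Leg 3: track=163.1°, groundspeed=117.6 kt
Leg 4: track=270.7°, groundspeed=130.9 kt

Leg 1: heading 204.3°; drift +2.9° → track 207.2°, groundspeed 118.6 kt
Leg 2: heading 170.6°; drift -1.0° → track 169.6°, groundspeed 117.3 kt
Leg 3: heading 164.8°; drift -1.7° → track 163.1°, groundspeed 117.6 kt
Leg 4: heading 264.5°; drift +6.2° → track 270.7°, groundspeed 130.9 kt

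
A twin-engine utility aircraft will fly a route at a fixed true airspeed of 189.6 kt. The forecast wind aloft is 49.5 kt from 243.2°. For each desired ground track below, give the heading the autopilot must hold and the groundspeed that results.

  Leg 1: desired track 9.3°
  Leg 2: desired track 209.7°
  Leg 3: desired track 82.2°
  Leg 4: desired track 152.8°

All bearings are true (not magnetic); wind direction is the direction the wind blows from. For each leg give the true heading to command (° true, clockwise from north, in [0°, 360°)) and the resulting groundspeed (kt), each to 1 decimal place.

Leg 1: heading=357.1°, groundspeed=214.5 kt
Leg 2: heading=218.0°, groundspeed=146.3 kt
Leg 3: heading=87.1°, groundspeed=235.7 kt
Leg 4: heading=167.9°, groundspeed=183.4 kt

Leg 1: desired track 9.3°; wind correction -12.2° → command heading 357.1°, groundspeed 214.5 kt
Leg 2: desired track 209.7°; wind correction +8.3° → command heading 218.0°, groundspeed 146.3 kt
Leg 3: desired track 82.2°; wind correction +4.9° → command heading 87.1°, groundspeed 235.7 kt
Leg 4: desired track 152.8°; wind correction +15.1° → command heading 167.9°, groundspeed 183.4 kt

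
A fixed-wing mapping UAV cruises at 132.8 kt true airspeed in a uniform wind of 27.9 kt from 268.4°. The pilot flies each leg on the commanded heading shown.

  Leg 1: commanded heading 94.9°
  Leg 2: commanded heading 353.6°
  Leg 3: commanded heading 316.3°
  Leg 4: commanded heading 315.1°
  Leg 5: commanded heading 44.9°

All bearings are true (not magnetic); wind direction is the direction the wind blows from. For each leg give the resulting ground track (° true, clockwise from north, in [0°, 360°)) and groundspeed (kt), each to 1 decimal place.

Leg 1: heading 94.9°; drift -1.1° → track 93.8°, groundspeed 160.6 kt
Leg 2: heading 353.6°; drift +12.0° → track 5.6°, groundspeed 133.4 kt
Leg 3: heading 316.3°; drift +10.3° → track 326.6°, groundspeed 116.0 kt
Leg 4: heading 315.1°; drift +10.1° → track 325.2°, groundspeed 115.5 kt
Leg 5: heading 44.9°; drift +7.2° → track 52.1°, groundspeed 154.2 kt

Leg 1: track=93.8°, groundspeed=160.6 kt
Leg 2: track=5.6°, groundspeed=133.4 kt
Leg 3: track=326.6°, groundspeed=116.0 kt
Leg 4: track=325.2°, groundspeed=115.5 kt
Leg 5: track=52.1°, groundspeed=154.2 kt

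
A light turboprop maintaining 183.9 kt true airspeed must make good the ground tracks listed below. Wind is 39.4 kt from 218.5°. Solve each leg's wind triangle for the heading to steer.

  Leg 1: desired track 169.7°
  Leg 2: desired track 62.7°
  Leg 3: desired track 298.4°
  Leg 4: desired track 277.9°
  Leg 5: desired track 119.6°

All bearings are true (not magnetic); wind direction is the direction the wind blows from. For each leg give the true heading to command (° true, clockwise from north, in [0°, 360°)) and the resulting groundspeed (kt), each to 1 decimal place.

Leg 1: desired track 169.7°; wind correction +9.3° → command heading 179.0°, groundspeed 155.5 kt
Leg 2: desired track 62.7°; wind correction +5.0° → command heading 67.7°, groundspeed 219.1 kt
Leg 3: desired track 298.4°; wind correction -12.2° → command heading 286.2°, groundspeed 172.9 kt
Leg 4: desired track 277.9°; wind correction -10.6° → command heading 267.3°, groundspeed 160.7 kt
Leg 5: desired track 119.6°; wind correction +12.2° → command heading 131.8°, groundspeed 185.8 kt

Leg 1: heading=179.0°, groundspeed=155.5 kt
Leg 2: heading=67.7°, groundspeed=219.1 kt
Leg 3: heading=286.2°, groundspeed=172.9 kt
Leg 4: heading=267.3°, groundspeed=160.7 kt
Leg 5: heading=131.8°, groundspeed=185.8 kt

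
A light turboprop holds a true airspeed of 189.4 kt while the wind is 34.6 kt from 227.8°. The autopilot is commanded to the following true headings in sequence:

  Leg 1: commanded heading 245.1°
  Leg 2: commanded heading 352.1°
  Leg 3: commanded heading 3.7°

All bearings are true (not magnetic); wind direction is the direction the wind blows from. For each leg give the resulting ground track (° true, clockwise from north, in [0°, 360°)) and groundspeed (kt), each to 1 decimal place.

Leg 1: track=248.9°, groundspeed=156.7 kt
Leg 2: track=359.9°, groundspeed=210.8 kt
Leg 3: track=10.1°, groundspeed=215.6 kt

Leg 1: heading 245.1°; drift +3.8° → track 248.9°, groundspeed 156.7 kt
Leg 2: heading 352.1°; drift +7.8° → track 359.9°, groundspeed 210.8 kt
Leg 3: heading 3.7°; drift +6.4° → track 10.1°, groundspeed 215.6 kt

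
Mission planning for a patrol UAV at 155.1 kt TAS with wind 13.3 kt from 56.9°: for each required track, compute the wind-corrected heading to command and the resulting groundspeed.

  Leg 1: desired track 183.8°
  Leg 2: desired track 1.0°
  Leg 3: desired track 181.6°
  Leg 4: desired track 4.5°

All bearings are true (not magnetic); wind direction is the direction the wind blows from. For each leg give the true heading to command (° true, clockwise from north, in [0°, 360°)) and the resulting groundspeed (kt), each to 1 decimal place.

Leg 1: heading=179.9°, groundspeed=162.7 kt
Leg 2: heading=5.1°, groundspeed=147.3 kt
Leg 3: heading=177.6°, groundspeed=162.3 kt
Leg 4: heading=8.4°, groundspeed=146.6 kt

Leg 1: desired track 183.8°; wind correction -3.9° → command heading 179.9°, groundspeed 162.7 kt
Leg 2: desired track 1.0°; wind correction +4.1° → command heading 5.1°, groundspeed 147.3 kt
Leg 3: desired track 181.6°; wind correction -4.0° → command heading 177.6°, groundspeed 162.3 kt
Leg 4: desired track 4.5°; wind correction +3.9° → command heading 8.4°, groundspeed 146.6 kt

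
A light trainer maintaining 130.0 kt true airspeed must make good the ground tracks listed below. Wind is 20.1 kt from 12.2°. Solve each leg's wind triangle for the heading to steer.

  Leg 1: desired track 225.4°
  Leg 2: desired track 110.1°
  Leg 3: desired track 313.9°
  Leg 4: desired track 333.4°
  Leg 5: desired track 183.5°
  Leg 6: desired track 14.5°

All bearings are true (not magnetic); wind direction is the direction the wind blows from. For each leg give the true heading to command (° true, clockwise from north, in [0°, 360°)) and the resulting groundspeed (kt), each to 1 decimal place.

Leg 1: heading=230.3°, groundspeed=146.4 kt
Leg 2: heading=101.3°, groundspeed=131.2 kt
Leg 3: heading=321.5°, groundspeed=118.3 kt
Leg 4: heading=339.0°, groundspeed=113.7 kt
Leg 5: heading=182.2°, groundspeed=149.8 kt
Leg 6: heading=14.1°, groundspeed=109.9 kt

Leg 1: desired track 225.4°; wind correction +4.9° → command heading 230.3°, groundspeed 146.4 kt
Leg 2: desired track 110.1°; wind correction -8.8° → command heading 101.3°, groundspeed 131.2 kt
Leg 3: desired track 313.9°; wind correction +7.6° → command heading 321.5°, groundspeed 118.3 kt
Leg 4: desired track 333.4°; wind correction +5.6° → command heading 339.0°, groundspeed 113.7 kt
Leg 5: desired track 183.5°; wind correction -1.3° → command heading 182.2°, groundspeed 149.8 kt
Leg 6: desired track 14.5°; wind correction -0.4° → command heading 14.1°, groundspeed 109.9 kt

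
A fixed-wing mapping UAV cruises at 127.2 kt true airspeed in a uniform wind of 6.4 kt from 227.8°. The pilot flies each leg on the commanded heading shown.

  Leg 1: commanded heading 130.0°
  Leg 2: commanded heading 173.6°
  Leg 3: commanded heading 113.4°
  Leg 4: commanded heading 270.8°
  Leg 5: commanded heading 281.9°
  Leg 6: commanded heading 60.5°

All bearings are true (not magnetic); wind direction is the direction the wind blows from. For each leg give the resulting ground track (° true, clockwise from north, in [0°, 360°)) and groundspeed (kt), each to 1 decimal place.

Leg 1: heading 130.0°; drift -2.8° → track 127.2°, groundspeed 128.2 kt
Leg 2: heading 173.6°; drift -2.4° → track 171.2°, groundspeed 123.6 kt
Leg 3: heading 113.4°; drift -2.6° → track 110.8°, groundspeed 130.0 kt
Leg 4: heading 270.8°; drift +2.0° → track 272.8°, groundspeed 122.6 kt
Leg 5: heading 281.9°; drift +2.4° → track 284.3°, groundspeed 123.6 kt
Leg 6: heading 60.5°; drift -0.6° → track 59.9°, groundspeed 133.5 kt

Leg 1: track=127.2°, groundspeed=128.2 kt
Leg 2: track=171.2°, groundspeed=123.6 kt
Leg 3: track=110.8°, groundspeed=130.0 kt
Leg 4: track=272.8°, groundspeed=122.6 kt
Leg 5: track=284.3°, groundspeed=123.6 kt
Leg 6: track=59.9°, groundspeed=133.5 kt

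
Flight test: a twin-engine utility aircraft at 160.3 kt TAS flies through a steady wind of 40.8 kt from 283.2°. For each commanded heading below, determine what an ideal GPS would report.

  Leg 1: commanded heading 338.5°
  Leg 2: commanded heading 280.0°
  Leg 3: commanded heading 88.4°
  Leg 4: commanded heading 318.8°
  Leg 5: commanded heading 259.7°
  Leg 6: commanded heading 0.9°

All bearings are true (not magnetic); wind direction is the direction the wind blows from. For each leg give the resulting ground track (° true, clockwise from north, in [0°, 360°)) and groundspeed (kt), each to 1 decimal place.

Leg 1: heading 338.5°; drift +13.8° → track 352.3°, groundspeed 141.1 kt
Leg 2: heading 280.0°; drift -1.1° → track 278.9°, groundspeed 119.6 kt
Leg 3: heading 88.4°; drift +3.0° → track 91.4°, groundspeed 200.0 kt
Leg 4: heading 318.8°; drift +10.6° → track 329.4°, groundspeed 129.3 kt
Leg 5: heading 259.7°; drift -7.5° → track 252.2°, groundspeed 124.0 kt
Leg 6: heading 0.9°; drift +14.7° → track 15.6°, groundspeed 156.8 kt

Leg 1: track=352.3°, groundspeed=141.1 kt
Leg 2: track=278.9°, groundspeed=119.6 kt
Leg 3: track=91.4°, groundspeed=200.0 kt
Leg 4: track=329.4°, groundspeed=129.3 kt
Leg 5: track=252.2°, groundspeed=124.0 kt
Leg 6: track=15.6°, groundspeed=156.8 kt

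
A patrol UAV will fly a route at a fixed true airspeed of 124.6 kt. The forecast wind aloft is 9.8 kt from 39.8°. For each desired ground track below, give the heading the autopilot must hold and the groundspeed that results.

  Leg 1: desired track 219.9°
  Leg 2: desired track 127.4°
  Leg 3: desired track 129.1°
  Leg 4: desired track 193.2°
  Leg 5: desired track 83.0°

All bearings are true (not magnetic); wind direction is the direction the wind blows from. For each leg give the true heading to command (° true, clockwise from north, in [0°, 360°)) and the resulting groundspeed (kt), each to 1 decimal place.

Leg 1: heading=219.9°, groundspeed=134.4 kt
Leg 2: heading=122.9°, groundspeed=123.8 kt
Leg 3: heading=124.6°, groundspeed=124.1 kt
Leg 4: heading=191.2°, groundspeed=133.3 kt
Leg 5: heading=79.9°, groundspeed=117.3 kt

Leg 1: desired track 219.9°; wind correction +0.0° → command heading 219.9°, groundspeed 134.4 kt
Leg 2: desired track 127.4°; wind correction -4.5° → command heading 122.9°, groundspeed 123.8 kt
Leg 3: desired track 129.1°; wind correction -4.5° → command heading 124.6°, groundspeed 124.1 kt
Leg 4: desired track 193.2°; wind correction -2.0° → command heading 191.2°, groundspeed 133.3 kt
Leg 5: desired track 83.0°; wind correction -3.1° → command heading 79.9°, groundspeed 117.3 kt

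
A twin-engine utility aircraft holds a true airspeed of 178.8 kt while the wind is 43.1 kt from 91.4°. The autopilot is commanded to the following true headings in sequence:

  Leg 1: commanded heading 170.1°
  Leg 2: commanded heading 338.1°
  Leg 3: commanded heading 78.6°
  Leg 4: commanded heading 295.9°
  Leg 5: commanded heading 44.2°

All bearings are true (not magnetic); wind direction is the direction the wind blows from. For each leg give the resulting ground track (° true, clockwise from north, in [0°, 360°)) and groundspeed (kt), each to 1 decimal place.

Leg 1: heading 170.1°; drift +13.9° → track 184.0°, groundspeed 175.5 kt
Leg 2: heading 338.1°; drift -11.4° → track 326.7°, groundspeed 199.8 kt
Leg 3: heading 78.6°; drift -4.0° → track 74.6°, groundspeed 137.1 kt
Leg 4: heading 295.9°; drift -4.7° → track 291.2°, groundspeed 218.8 kt
Leg 5: heading 44.2°; drift -11.9° → track 32.3°, groundspeed 152.8 kt

Leg 1: track=184.0°, groundspeed=175.5 kt
Leg 2: track=326.7°, groundspeed=199.8 kt
Leg 3: track=74.6°, groundspeed=137.1 kt
Leg 4: track=291.2°, groundspeed=218.8 kt
Leg 5: track=32.3°, groundspeed=152.8 kt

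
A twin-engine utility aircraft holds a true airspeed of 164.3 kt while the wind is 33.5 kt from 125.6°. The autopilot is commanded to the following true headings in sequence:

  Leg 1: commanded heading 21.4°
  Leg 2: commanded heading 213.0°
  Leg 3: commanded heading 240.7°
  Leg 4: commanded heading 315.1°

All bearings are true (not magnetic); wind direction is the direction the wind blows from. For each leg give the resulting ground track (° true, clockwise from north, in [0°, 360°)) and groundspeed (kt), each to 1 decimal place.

Leg 1: track=10.7°, groundspeed=175.5 kt
Leg 2: track=224.6°, groundspeed=166.2 kt
Leg 3: track=250.3°, groundspeed=181.1 kt
Leg 4: track=313.5°, groundspeed=197.4 kt

Leg 1: heading 21.4°; drift -10.7° → track 10.7°, groundspeed 175.5 kt
Leg 2: heading 213.0°; drift +11.6° → track 224.6°, groundspeed 166.2 kt
Leg 3: heading 240.7°; drift +9.6° → track 250.3°, groundspeed 181.1 kt
Leg 4: heading 315.1°; drift -1.6° → track 313.5°, groundspeed 197.4 kt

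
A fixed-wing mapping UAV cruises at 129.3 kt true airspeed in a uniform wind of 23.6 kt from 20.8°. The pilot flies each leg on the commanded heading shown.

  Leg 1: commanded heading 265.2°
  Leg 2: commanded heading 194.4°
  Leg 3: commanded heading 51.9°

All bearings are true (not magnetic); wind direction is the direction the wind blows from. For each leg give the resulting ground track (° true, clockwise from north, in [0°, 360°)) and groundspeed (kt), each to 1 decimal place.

Leg 1: track=256.5°, groundspeed=141.1 kt
Leg 2: track=195.4°, groundspeed=152.8 kt
Leg 3: track=58.3°, groundspeed=109.8 kt

Leg 1: heading 265.2°; drift -8.7° → track 256.5°, groundspeed 141.1 kt
Leg 2: heading 194.4°; drift +1.0° → track 195.4°, groundspeed 152.8 kt
Leg 3: heading 51.9°; drift +6.4° → track 58.3°, groundspeed 109.8 kt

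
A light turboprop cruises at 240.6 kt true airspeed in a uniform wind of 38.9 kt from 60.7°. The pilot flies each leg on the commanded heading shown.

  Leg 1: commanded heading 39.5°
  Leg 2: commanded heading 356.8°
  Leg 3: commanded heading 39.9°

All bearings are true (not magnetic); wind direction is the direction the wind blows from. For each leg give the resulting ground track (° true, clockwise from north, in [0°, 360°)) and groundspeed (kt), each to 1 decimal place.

Leg 1: track=35.6°, groundspeed=204.8 kt
Leg 2: track=347.9°, groundspeed=226.2 kt
Leg 3: track=36.0°, groundspeed=204.7 kt

Leg 1: heading 39.5°; drift -3.9° → track 35.6°, groundspeed 204.8 kt
Leg 2: heading 356.8°; drift -8.9° → track 347.9°, groundspeed 226.2 kt
Leg 3: heading 39.9°; drift -3.9° → track 36.0°, groundspeed 204.7 kt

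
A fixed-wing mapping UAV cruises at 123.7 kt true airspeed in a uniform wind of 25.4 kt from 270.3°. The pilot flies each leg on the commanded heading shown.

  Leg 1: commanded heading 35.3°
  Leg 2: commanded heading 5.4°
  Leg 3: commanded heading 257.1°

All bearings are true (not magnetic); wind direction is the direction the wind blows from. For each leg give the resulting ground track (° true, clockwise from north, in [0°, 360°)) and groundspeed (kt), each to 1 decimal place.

Leg 1: track=43.9°, groundspeed=139.8 kt
Leg 2: track=16.8°, groundspeed=128.5 kt
Leg 3: track=253.7°, groundspeed=99.1 kt

Leg 1: heading 35.3°; drift +8.6° → track 43.9°, groundspeed 139.8 kt
Leg 2: heading 5.4°; drift +11.4° → track 16.8°, groundspeed 128.5 kt
Leg 3: heading 257.1°; drift -3.4° → track 253.7°, groundspeed 99.1 kt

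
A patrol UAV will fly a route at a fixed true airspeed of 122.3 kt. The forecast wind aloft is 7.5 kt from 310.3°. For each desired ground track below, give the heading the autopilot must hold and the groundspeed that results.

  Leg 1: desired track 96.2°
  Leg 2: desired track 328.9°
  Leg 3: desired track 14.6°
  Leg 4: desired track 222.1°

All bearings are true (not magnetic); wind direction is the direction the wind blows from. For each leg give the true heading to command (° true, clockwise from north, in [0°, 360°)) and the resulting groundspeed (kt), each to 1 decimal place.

Leg 1: desired track 96.2°; wind correction -2.0° → command heading 94.2°, groundspeed 128.4 kt
Leg 2: desired track 328.9°; wind correction -1.1° → command heading 327.8°, groundspeed 115.2 kt
Leg 3: desired track 14.6°; wind correction -3.2° → command heading 11.4°, groundspeed 118.9 kt
Leg 4: desired track 222.1°; wind correction +3.5° → command heading 225.6°, groundspeed 121.8 kt

Leg 1: heading=94.2°, groundspeed=128.4 kt
Leg 2: heading=327.8°, groundspeed=115.2 kt
Leg 3: heading=11.4°, groundspeed=118.9 kt
Leg 4: heading=225.6°, groundspeed=121.8 kt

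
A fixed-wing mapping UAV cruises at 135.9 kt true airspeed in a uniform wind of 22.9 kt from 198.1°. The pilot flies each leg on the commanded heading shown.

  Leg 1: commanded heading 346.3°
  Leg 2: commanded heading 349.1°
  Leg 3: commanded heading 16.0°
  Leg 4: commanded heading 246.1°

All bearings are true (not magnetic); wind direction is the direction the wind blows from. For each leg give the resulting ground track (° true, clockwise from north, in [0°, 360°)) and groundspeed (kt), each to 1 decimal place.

Leg 1: heading 346.3°; drift +4.4° → track 350.7°, groundspeed 155.8 kt
Leg 2: heading 349.1°; drift +4.1° → track 353.2°, groundspeed 156.3 kt
Leg 3: heading 16.0°; drift +0.3° → track 16.3°, groundspeed 158.8 kt
Leg 4: heading 246.1°; drift +8.0° → track 254.1°, groundspeed 121.8 kt

Leg 1: track=350.7°, groundspeed=155.8 kt
Leg 2: track=353.2°, groundspeed=156.3 kt
Leg 3: track=16.3°, groundspeed=158.8 kt
Leg 4: track=254.1°, groundspeed=121.8 kt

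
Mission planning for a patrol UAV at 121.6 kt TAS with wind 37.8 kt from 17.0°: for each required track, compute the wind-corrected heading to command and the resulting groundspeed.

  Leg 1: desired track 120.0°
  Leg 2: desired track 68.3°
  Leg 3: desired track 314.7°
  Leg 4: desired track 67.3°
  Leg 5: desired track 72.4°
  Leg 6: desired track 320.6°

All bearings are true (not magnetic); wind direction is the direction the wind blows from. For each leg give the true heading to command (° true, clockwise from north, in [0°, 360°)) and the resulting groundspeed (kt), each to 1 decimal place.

Leg 1: heading=102.4°, groundspeed=124.4 kt
Leg 2: heading=54.3°, groundspeed=94.3 kt
Leg 3: heading=330.7°, groundspeed=99.3 kt
Leg 4: heading=53.5°, groundspeed=93.9 kt
Leg 5: heading=57.6°, groundspeed=96.1 kt
Leg 6: heading=335.6°, groundspeed=96.5 kt

Leg 1: desired track 120.0°; wind correction -17.6° → command heading 102.4°, groundspeed 124.4 kt
Leg 2: desired track 68.3°; wind correction -14.0° → command heading 54.3°, groundspeed 94.3 kt
Leg 3: desired track 314.7°; wind correction +16.0° → command heading 330.7°, groundspeed 99.3 kt
Leg 4: desired track 67.3°; wind correction -13.8° → command heading 53.5°, groundspeed 93.9 kt
Leg 5: desired track 72.4°; wind correction -14.8° → command heading 57.6°, groundspeed 96.1 kt
Leg 6: desired track 320.6°; wind correction +15.0° → command heading 335.6°, groundspeed 96.5 kt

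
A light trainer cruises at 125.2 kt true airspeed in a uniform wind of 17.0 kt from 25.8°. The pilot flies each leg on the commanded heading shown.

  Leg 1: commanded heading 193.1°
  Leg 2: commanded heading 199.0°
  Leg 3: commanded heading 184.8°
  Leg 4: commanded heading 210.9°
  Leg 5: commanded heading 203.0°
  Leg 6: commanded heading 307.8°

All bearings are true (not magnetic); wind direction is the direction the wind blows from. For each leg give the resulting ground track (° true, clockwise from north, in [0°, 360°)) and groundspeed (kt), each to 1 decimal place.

Leg 1: track=194.6°, groundspeed=141.8 kt
Leg 2: track=199.8°, groundspeed=142.1 kt
Leg 3: track=187.3°, groundspeed=141.2 kt
Leg 4: track=210.3°, groundspeed=142.1 kt
Leg 5: track=203.3°, groundspeed=142.2 kt
Leg 6: track=300.0°, groundspeed=122.8 kt

Leg 1: heading 193.1°; drift +1.5° → track 194.6°, groundspeed 141.8 kt
Leg 2: heading 199.0°; drift +0.8° → track 199.8°, groundspeed 142.1 kt
Leg 3: heading 184.8°; drift +2.5° → track 187.3°, groundspeed 141.2 kt
Leg 4: heading 210.9°; drift -0.6° → track 210.3°, groundspeed 142.1 kt
Leg 5: heading 203.0°; drift +0.3° → track 203.3°, groundspeed 142.2 kt
Leg 6: heading 307.8°; drift -7.8° → track 300.0°, groundspeed 122.8 kt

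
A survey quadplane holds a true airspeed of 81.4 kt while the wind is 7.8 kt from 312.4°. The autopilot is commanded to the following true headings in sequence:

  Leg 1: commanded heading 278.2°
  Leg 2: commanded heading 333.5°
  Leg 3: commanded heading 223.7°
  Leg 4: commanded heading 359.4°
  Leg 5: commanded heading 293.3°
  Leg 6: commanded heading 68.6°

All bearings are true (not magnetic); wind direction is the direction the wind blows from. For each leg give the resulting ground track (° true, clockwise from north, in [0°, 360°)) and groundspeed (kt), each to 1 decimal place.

Leg 1: track=274.9°, groundspeed=75.1 kt
Leg 2: track=335.7°, groundspeed=74.2 kt
Leg 3: track=218.2°, groundspeed=81.6 kt
Leg 4: track=3.7°, groundspeed=76.3 kt
Leg 5: track=291.3°, groundspeed=74.1 kt
Leg 6: track=73.3°, groundspeed=85.1 kt

Leg 1: heading 278.2°; drift -3.3° → track 274.9°, groundspeed 75.1 kt
Leg 2: heading 333.5°; drift +2.2° → track 335.7°, groundspeed 74.2 kt
Leg 3: heading 223.7°; drift -5.5° → track 218.2°, groundspeed 81.6 kt
Leg 4: heading 359.4°; drift +4.3° → track 3.7°, groundspeed 76.3 kt
Leg 5: heading 293.3°; drift -2.0° → track 291.3°, groundspeed 74.1 kt
Leg 6: heading 68.6°; drift +4.7° → track 73.3°, groundspeed 85.1 kt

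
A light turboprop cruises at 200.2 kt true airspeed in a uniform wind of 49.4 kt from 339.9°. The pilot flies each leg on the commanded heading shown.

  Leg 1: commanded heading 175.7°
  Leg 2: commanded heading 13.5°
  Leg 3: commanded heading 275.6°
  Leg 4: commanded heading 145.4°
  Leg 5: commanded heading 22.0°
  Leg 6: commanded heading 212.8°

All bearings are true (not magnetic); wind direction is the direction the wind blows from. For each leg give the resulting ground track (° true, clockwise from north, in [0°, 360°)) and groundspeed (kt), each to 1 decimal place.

Leg 1: heading 175.7°; drift -3.1° → track 172.6°, groundspeed 248.1 kt
Leg 2: heading 13.5°; drift +9.8° → track 23.3°, groundspeed 161.4 kt
Leg 3: heading 275.6°; drift -14.0° → track 261.6°, groundspeed 184.2 kt
Leg 4: heading 145.4°; drift +2.9° → track 148.3°, groundspeed 248.3 kt
Leg 5: heading 22.0°; drift +11.4° → track 33.4°, groundspeed 166.9 kt
Leg 6: heading 212.8°; drift -9.7° → track 203.1°, groundspeed 233.3 kt

Leg 1: track=172.6°, groundspeed=248.1 kt
Leg 2: track=23.3°, groundspeed=161.4 kt
Leg 3: track=261.6°, groundspeed=184.2 kt
Leg 4: track=148.3°, groundspeed=248.3 kt
Leg 5: track=33.4°, groundspeed=166.9 kt
Leg 6: track=203.1°, groundspeed=233.3 kt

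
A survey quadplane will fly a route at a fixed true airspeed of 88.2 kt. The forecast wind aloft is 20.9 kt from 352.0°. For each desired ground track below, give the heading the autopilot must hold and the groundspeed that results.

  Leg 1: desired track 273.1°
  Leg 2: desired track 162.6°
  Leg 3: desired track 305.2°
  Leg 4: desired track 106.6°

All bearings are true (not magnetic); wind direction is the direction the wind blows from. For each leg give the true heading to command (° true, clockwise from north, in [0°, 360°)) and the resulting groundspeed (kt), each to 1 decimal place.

Leg 1: desired track 273.1°; wind correction +13.4° → command heading 286.5°, groundspeed 81.8 kt
Leg 2: desired track 162.6°; wind correction -2.2° → command heading 160.4°, groundspeed 108.8 kt
Leg 3: desired track 305.2°; wind correction +9.9° → command heading 315.1°, groundspeed 72.6 kt
Leg 4: desired track 106.6°; wind correction -12.4° → command heading 94.2°, groundspeed 94.8 kt

Leg 1: heading=286.5°, groundspeed=81.8 kt
Leg 2: heading=160.4°, groundspeed=108.8 kt
Leg 3: heading=315.1°, groundspeed=72.6 kt
Leg 4: heading=94.2°, groundspeed=94.8 kt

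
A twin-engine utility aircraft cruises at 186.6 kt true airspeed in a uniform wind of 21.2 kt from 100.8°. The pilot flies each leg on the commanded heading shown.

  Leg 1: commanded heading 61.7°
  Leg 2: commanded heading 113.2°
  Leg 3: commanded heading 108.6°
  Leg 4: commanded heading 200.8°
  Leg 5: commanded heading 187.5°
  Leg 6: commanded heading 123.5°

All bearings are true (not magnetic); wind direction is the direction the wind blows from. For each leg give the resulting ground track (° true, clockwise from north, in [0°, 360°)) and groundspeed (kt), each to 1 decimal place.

Leg 1: heading 61.7°; drift -4.5° → track 57.2°, groundspeed 170.7 kt
Leg 2: heading 113.2°; drift +1.6° → track 114.8°, groundspeed 166.0 kt
Leg 3: heading 108.6°; drift +1.0° → track 109.6°, groundspeed 165.6 kt
Leg 4: heading 200.8°; drift +6.3° → track 207.1°, groundspeed 191.4 kt
Leg 5: heading 187.5°; drift +6.5° → track 194.0°, groundspeed 186.6 kt
Leg 6: heading 123.5°; drift +2.8° → track 126.3°, groundspeed 167.2 kt

Leg 1: track=57.2°, groundspeed=170.7 kt
Leg 2: track=114.8°, groundspeed=166.0 kt
Leg 3: track=109.6°, groundspeed=165.6 kt
Leg 4: track=207.1°, groundspeed=191.4 kt
Leg 5: track=194.0°, groundspeed=186.6 kt
Leg 6: track=126.3°, groundspeed=167.2 kt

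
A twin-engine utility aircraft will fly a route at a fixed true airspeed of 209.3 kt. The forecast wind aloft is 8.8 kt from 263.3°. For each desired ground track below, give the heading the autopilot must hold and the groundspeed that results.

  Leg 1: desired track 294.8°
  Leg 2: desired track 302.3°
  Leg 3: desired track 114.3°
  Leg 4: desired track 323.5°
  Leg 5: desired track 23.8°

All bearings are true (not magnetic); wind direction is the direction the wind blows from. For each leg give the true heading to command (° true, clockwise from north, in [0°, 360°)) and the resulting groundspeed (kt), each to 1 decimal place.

Leg 1: heading=293.5°, groundspeed=201.7 kt
Leg 2: heading=300.8°, groundspeed=202.4 kt
Leg 3: heading=115.5°, groundspeed=216.8 kt
Leg 4: heading=321.4°, groundspeed=204.8 kt
Leg 5: heading=21.7°, groundspeed=213.6 kt

Leg 1: desired track 294.8°; wind correction -1.3° → command heading 293.5°, groundspeed 201.7 kt
Leg 2: desired track 302.3°; wind correction -1.5° → command heading 300.8°, groundspeed 202.4 kt
Leg 3: desired track 114.3°; wind correction +1.2° → command heading 115.5°, groundspeed 216.8 kt
Leg 4: desired track 323.5°; wind correction -2.1° → command heading 321.4°, groundspeed 204.8 kt
Leg 5: desired track 23.8°; wind correction -2.1° → command heading 21.7°, groundspeed 213.6 kt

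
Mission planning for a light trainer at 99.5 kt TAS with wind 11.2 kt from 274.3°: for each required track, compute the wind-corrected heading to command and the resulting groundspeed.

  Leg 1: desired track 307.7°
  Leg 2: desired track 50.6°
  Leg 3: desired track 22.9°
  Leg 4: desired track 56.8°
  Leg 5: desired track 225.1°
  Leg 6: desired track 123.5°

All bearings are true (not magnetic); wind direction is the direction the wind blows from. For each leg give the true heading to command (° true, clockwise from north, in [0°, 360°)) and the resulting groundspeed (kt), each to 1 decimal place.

Leg 1: heading=304.1°, groundspeed=90.0 kt
Leg 2: heading=46.1°, groundspeed=107.3 kt
Leg 3: heading=16.8°, groundspeed=102.5 kt
Leg 4: heading=52.9°, groundspeed=108.2 kt
Leg 5: heading=230.0°, groundspeed=91.8 kt
Leg 6: heading=126.6°, groundspeed=109.1 kt

Leg 1: desired track 307.7°; wind correction -3.6° → command heading 304.1°, groundspeed 90.0 kt
Leg 2: desired track 50.6°; wind correction -4.5° → command heading 46.1°, groundspeed 107.3 kt
Leg 3: desired track 22.9°; wind correction -6.1° → command heading 16.8°, groundspeed 102.5 kt
Leg 4: desired track 56.8°; wind correction -3.9° → command heading 52.9°, groundspeed 108.2 kt
Leg 5: desired track 225.1°; wind correction +4.9° → command heading 230.0°, groundspeed 91.8 kt
Leg 6: desired track 123.5°; wind correction +3.1° → command heading 126.6°, groundspeed 109.1 kt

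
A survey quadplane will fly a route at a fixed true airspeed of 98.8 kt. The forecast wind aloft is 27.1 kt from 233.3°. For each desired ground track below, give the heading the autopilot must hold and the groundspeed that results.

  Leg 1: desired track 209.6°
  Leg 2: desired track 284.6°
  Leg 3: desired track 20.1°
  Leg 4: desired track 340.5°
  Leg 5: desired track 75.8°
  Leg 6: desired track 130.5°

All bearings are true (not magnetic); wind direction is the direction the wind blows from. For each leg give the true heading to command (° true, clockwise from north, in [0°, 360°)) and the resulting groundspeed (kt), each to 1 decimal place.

Leg 1: heading=215.9°, groundspeed=73.4 kt
Leg 2: heading=272.2°, groundspeed=79.6 kt
Leg 3: heading=11.5°, groundspeed=120.4 kt
Leg 4: heading=325.3°, groundspeed=103.4 kt
Leg 5: heading=81.8°, groundspeed=123.3 kt
Leg 6: heading=146.0°, groundspeed=101.2 kt

Leg 1: desired track 209.6°; wind correction +6.3° → command heading 215.9°, groundspeed 73.4 kt
Leg 2: desired track 284.6°; wind correction -12.4° → command heading 272.2°, groundspeed 79.6 kt
Leg 3: desired track 20.1°; wind correction -8.6° → command heading 11.5°, groundspeed 120.4 kt
Leg 4: desired track 340.5°; wind correction -15.2° → command heading 325.3°, groundspeed 103.4 kt
Leg 5: desired track 75.8°; wind correction +6.0° → command heading 81.8°, groundspeed 123.3 kt
Leg 6: desired track 130.5°; wind correction +15.5° → command heading 146.0°, groundspeed 101.2 kt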